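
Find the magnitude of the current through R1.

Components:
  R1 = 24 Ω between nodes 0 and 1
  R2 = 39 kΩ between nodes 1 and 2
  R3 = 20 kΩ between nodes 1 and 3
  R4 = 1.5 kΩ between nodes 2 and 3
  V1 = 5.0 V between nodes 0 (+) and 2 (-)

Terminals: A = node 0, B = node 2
Nodal analysis, taking node 2 as the 0 V reference.
Source V1 fixes V_0 = 5 V.
KCL at each unknown node (sum of currents leaving = 0; resistances in Ω):
  Node 1: (V_1 - 5)/24 + (V_1 - 0)/39000 + (V_1 - V_3)/20000 = 0
  Node 3: (V_3 - V_1)/20000 + (V_3 - 0)/1500 = 0
Collecting terms (coefficients in siemens):
  0.04174·V_1 - 0.00005·V_3 = 0.2083
  0.0007167·V_3 - 0.00005·V_1 = 0
Determinant D = (0.04174)(0.0007167) - (-0.00005)(-0.00005) = 0.00002991
V_1 = [(0.2083)(0.0007167) - (-0.00005)(0)]/D = 4.991 V
V_3 = [(0.04174)(0) - (0.2083)(-0.00005)]/D = 0.3482 V
I_R1 = (V_0 - V_1)/R1 = (5 - 4.991)/24 = 0.0003601 A
|I_R1| = 0.0003601 A

Final answer: |I_R1| = 0.0003601 A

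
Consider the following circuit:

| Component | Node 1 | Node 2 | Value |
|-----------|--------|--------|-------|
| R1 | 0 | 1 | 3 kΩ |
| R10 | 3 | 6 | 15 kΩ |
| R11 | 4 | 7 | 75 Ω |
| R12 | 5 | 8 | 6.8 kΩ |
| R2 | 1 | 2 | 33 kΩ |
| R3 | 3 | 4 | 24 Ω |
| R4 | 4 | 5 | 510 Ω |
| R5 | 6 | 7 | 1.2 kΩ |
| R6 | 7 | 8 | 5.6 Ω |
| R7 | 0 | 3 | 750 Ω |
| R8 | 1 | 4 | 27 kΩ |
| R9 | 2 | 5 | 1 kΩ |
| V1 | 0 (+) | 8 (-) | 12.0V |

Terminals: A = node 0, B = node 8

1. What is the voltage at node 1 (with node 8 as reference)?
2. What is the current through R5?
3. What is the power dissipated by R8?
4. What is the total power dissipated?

Nodal analysis, taking node 8 as the 0 V reference.
Source V1 fixes V_0 = 12 V.
KCL at each unknown node (sum of currents leaving = 0; resistances in Ω):
  Node 1: (V_1 - 12)/3000 + (V_1 - V_2)/33000 + (V_1 - V_4)/27000 = 0
  Node 2: (V_2 - V_1)/33000 + (V_2 - V_5)/1000 = 0
  Node 3: (V_3 - V_4)/24 + (V_3 - 12)/750 + (V_3 - V_6)/15000 = 0
  Node 4: (V_4 - V_3)/24 + (V_4 - V_5)/510 + (V_4 - V_1)/27000 + (V_4 - V_7)/75 = 0
  Node 5: (V_5 - V_4)/510 + (V_5 - V_2)/1000 + (V_5 - 0)/6800 = 0
  Node 6: (V_6 - V_7)/1200 + (V_6 - V_3)/15000 = 0
  Node 7: (V_7 - V_6)/1200 + (V_7 - 0)/5.6 + (V_7 - V_4)/75 = 0
Collecting terms (coefficients in siemens):
  0.0004007·V_1 - 0.0000303·V_2 - 0.00003704·V_4 = 0.004
  0.00103·V_2 - 0.0000303·V_1 - 0.001·V_5 = 0
  0.04307·V_3 - 0.04167·V_4 - 0.00006667·V_6 = 0.016
  0.057·V_4 - 0.00003704·V_1 - 0.04167·V_3 - 0.001961·V_5 - 0.01333·V_7 = 0
  0.003108·V_5 - 0.001·V_2 - 0.001961·V_4 = 0
  0.0009·V_6 - 0.00006667·V_3 - 0.0008333·V_7 = 0
  0.1927·V_7 - 0.01333·V_4 - 0.0008333·V_6 = 0
Solving these 7 simultaneous equations (Gaussian elimination) gives:
  V_1 = 10.2 V, V_2 = 1.466 V, V_3 = 1.491 V, V_4 = 1.157 V
  V_5 = 1.202 V, V_6 = 0.1853 V, V_7 = 0.08083 V
Part 1:
  Read off the nodal solution: V_1 = 10.2 V
Part 2:
  I_R5 = (V_6 - V_7)/R5 = (0.1853 - 0.08083)/1200 = 0.00008705 A
  Magnitude: I_R5 = 0.00008705 A
Part 3:
  I_R8 = (V_1 - V_4)/R8 = (10.2 - 1.157)/27000 = 0.000335 A
  P_R8 = I_R8² × R8 = (0.000335)² × 27000 = 0.003029 W
Part 4:
  Power in each resistor, P = (ΔV)²/R:
    P_R1 = (12 - 10.2)²/3000 = 0.001079 W
    P_R2 = (10.2 - 1.466)²/33000 = 0.002312 W
    P_R3 = (1.491 - 1.157)²/24 = 0.004654 W
    P_R4 = (1.157 - 1.202)²/510 = 0.000003945 W
    P_R5 = (0.1853 - 0.08083)²/1200 = 0.000009094 W
    P_R6 = (0.08083 - 0)²/5.6 = 0.001167 W
    P_R7 = (12 - 1.491)²/750 = 0.1472 W
    P_R8 = (10.2 - 1.157)²/27000 = 0.003029 W
    P_R9 = (1.466 - 1.202)²/1000 = 0.00007006 W
    P_R10 = (1.491 - 0.1853)²/15000 = 0.0001137 W
    P_R11 = (1.157 - 0.08083)²/75 = 0.01544 W
    P_R12 = (1.202 - 0)²/6800 = 0.0002124 W
  P_total = P_R1 + P_R2 + P_R3 + P_R4 + P_R5 + P_R6 + P_R7 + P_R8 + P_R9 + P_R10 + P_R11 + P_R12 = 0.1753 W

Final answers:
1. V_1 = 10.2 V
2. I_R5 = 8.705e-05 A
3. P_R8 = 0.003029 W
4. P_total = 0.1753 W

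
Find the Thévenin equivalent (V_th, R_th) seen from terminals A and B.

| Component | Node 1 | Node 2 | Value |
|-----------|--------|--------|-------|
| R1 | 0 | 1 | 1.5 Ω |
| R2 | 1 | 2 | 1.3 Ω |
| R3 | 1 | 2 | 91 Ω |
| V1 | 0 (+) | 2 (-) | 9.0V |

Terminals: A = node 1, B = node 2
Step 1 — V_th is the open-circuit voltage V_A - V_B (nothing connected across the terminals).
Nodal analysis, taking node 2 as the 0 V reference.
Source V1 fixes V_0 = 9 V.
KCL at each unknown node (sum of currents leaving = 0; resistances in Ω):
  Node 1: (V_1 - 9)/1.5 + (V_1 - 0)/1.3 + (V_1 - 0)/91 = 0
Collecting terms: 1.447 × V_1 = 6  =>  V_1 = 4.147 V
V_th = V_1 - V_2 = 4.147 - 0 = 4.147 V
Step 2 — R_th: zero the source — replace V1 by a short circuit (node 2 merges into node 0) — and find the resistance seen between A (node 1) and B (node 0).
Reduce the network between node 1 (A) and node 0 (B) by series/parallel combination:
  Rp1 = R1 ‖ R2 ‖ R3 (parallel, all between nodes 0 and 1) = 1/(1/1.5 + 1/1.3 + 1/91) = 0.6911 Ω
R_th = 0.6911 Ω

Final answer: V_th = 4.147 V, R_th = 0.6911 Ω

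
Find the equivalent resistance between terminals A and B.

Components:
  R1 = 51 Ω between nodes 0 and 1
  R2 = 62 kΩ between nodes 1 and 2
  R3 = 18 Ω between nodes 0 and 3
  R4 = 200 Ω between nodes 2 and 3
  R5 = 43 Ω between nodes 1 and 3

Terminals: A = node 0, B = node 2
The network is not a plain series/parallel combination. Inject a 1 A test current into terminal A (node 0) and return it from terminal B (node 2); then R_eq = V_A / (1 A).
Nodal analysis, taking node 2 as the 0 V reference.
Current source I_test pushes 1 A into node 0 and draws it out of node 2.
KCL at each unknown node (sum of currents leaving = 0; resistances in Ω):
  Node 0: (V_0 - V_1)/51 + (V_0 - V_3)/18 - 1 = 0
  Node 1: (V_1 - V_0)/51 + (V_1 - 0)/62000 + (V_1 - V_3)/43 = 0
  Node 3: (V_3 - V_0)/18 + (V_3 - V_1)/43 + (V_3 - 0)/200 = 0
Collecting terms (coefficients in siemens):
  0.07516·V_0 - 0.01961·V_1 - 0.05556·V_3 = 1
  0.04288·V_1 - 0.01961·V_0 - 0.02326·V_3 = 0
  0.08381·V_3 - 0.05556·V_0 - 0.02326·V_1 = 0
Solving these 3 simultaneous equations (Gaussian elimination) gives:
  V_0 = 214.4 V, V_1 = 206.2 V, V_3 = 199.3 V
R_eq = V_0 / 1 A = 214.4 Ω

Final answer: 214.4 Ω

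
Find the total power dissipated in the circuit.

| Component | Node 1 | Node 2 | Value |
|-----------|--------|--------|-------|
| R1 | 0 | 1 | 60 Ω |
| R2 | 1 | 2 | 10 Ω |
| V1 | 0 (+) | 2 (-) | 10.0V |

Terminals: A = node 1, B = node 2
Nodal analysis, taking node 2 as the 0 V reference.
Source V1 fixes V_0 = 10 V.
KCL at each unknown node (sum of currents leaving = 0; resistances in Ω):
  Node 1: (V_1 - 10)/60 + (V_1 - 0)/10 = 0
Collecting terms: 0.1167 × V_1 = 0.1667  =>  V_1 = 1.429 V
Power in each resistor, P = (ΔV)²/R:
  P_R1 = (10 - 1.429)²/60 = 1.224 W
  P_R2 = (1.429 - 0)²/10 = 0.2041 W
P_total = P_R1 + P_R2 = 1.429 W

Final answer: 1.429 W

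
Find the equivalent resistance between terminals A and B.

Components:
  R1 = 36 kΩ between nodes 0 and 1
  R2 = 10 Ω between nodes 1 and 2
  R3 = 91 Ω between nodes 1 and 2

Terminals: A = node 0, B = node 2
Reduce the network between node 0 (A) and node 2 (B) by series/parallel combination:
  Rp1 = R2 ‖ R3 (parallel, both between nodes 1 and 2) = 1/(1/10 + 1/91) = 9.01 Ω
  Rs1 = R1 + Rp1 (series, joined only at node 1) = 36000 + 9.01 = 36010 Ω
R_eq = 36.01 kΩ

Final answer: 36.01 kΩ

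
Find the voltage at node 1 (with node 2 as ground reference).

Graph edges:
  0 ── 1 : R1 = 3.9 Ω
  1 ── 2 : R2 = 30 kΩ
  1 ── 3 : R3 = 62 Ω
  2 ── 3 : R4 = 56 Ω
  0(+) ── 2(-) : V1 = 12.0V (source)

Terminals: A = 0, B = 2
Nodal analysis, taking node 2 as the 0 V reference.
Source V1 fixes V_0 = 12 V.
KCL at each unknown node (sum of currents leaving = 0; resistances in Ω):
  Node 1: (V_1 - 12)/3.9 + (V_1 - 0)/30000 + (V_1 - V_3)/62 = 0
  Node 3: (V_3 - V_1)/62 + (V_3 - 0)/56 = 0
Collecting terms (coefficients in siemens):
  0.2726·V_1 - 0.01613·V_3 = 3.077
  0.03399·V_3 - 0.01613·V_1 = 0
Determinant D = (0.2726)(0.03399) - (-0.01613)(-0.01613) = 0.009004
V_1 = [(3.077)(0.03399) - (-0.01613)(0)]/D = 11.61 V
V_3 = [(0.2726)(0) - (3.077)(-0.01613)]/D = 5.512 V
The requested potential is V_1 = 11.61 V.

Final answer: V_1 = 11.61 V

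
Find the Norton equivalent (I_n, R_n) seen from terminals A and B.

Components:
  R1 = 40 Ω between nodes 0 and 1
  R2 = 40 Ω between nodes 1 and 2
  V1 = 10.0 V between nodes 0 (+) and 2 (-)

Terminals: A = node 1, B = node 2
Find the Thévenin equivalent first; then I_n = V_th/R_th and R_n = R_th.
Step 1 — V_th is the open-circuit voltage V_A - V_B (nothing connected across the terminals).
Nodal analysis, taking node 2 as the 0 V reference.
Source V1 fixes V_0 = 10 V.
KCL at each unknown node (sum of currents leaving = 0; resistances in Ω):
  Node 1: (V_1 - 10)/40 + (V_1 - 0)/40 = 0
Collecting terms: 0.05 × V_1 = 0.25  =>  V_1 = 5 V
V_th = V_1 - V_2 = 5 - 0 = 5 V
Step 2 — R_th: zero the source — replace V1 by a short circuit (node 2 merges into node 0) — and find the resistance seen between A (node 1) and B (node 0).
Reduce the network between node 1 (A) and node 0 (B) by series/parallel combination:
  Rp1 = R1 ‖ R2 (parallel, both between nodes 0 and 1) = 1/(1/40 + 1/40) = 20 Ω
R_th = 20 Ω
I_n = V_th/R_th = 5/20 = 0.25 A, and R_n = R_th = 20 Ω

Final answer: I_n = 0.25 A, R_n = 20 Ω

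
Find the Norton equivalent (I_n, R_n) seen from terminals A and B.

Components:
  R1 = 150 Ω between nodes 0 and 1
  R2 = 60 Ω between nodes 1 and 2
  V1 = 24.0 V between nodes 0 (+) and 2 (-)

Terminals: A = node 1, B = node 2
Find the Thévenin equivalent first; then I_n = V_th/R_th and R_n = R_th.
Step 1 — V_th is the open-circuit voltage V_A - V_B (nothing connected across the terminals).
Nodal analysis, taking node 2 as the 0 V reference.
Source V1 fixes V_0 = 24 V.
KCL at each unknown node (sum of currents leaving = 0; resistances in Ω):
  Node 1: (V_1 - 24)/150 + (V_1 - 0)/60 = 0
Collecting terms: 0.02333 × V_1 = 0.16  =>  V_1 = 6.857 V
V_th = V_1 - V_2 = 6.857 - 0 = 6.857 V
Step 2 — R_th: zero the source — replace V1 by a short circuit (node 2 merges into node 0) — and find the resistance seen between A (node 1) and B (node 0).
Reduce the network between node 1 (A) and node 0 (B) by series/parallel combination:
  Rp1 = R1 ‖ R2 (parallel, both between nodes 0 and 1) = 1/(1/150 + 1/60) = 42.86 Ω
R_th = 42.86 Ω
I_n = V_th/R_th = 6.857/42.86 = 0.16 A, and R_n = R_th = 42.86 Ω

Final answer: I_n = 0.16 A, R_n = 42.86 Ω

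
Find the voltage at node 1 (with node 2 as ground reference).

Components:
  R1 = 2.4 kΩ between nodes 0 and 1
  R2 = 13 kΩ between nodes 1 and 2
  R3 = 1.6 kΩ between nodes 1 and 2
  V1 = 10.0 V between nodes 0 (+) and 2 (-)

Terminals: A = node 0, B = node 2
Nodal analysis, taking node 2 as the 0 V reference.
Source V1 fixes V_0 = 10 V.
KCL at each unknown node (sum of currents leaving = 0; resistances in Ω):
  Node 1: (V_1 - 10)/2400 + (V_1 - 0)/13000 + (V_1 - 0)/1600 = 0
Collecting terms: 0.001119 × V_1 = 0.004167  =>  V_1 = 3.725 V
The requested potential is V_1 = 3.725 V.

Final answer: V_1 = 3.725 V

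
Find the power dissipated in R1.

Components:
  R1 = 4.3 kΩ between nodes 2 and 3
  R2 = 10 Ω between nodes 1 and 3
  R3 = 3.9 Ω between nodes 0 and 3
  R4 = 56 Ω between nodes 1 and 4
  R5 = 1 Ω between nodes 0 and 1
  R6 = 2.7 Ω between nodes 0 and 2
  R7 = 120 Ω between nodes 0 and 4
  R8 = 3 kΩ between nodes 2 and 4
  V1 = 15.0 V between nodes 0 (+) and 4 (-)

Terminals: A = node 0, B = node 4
Nodal analysis, taking node 4 as the 0 V reference.
Source V1 fixes V_0 = 15 V.
KCL at each unknown node (sum of currents leaving = 0; resistances in Ω):
  Node 1: (V_1 - V_3)/10 + (V_1 - 0)/56 + (V_1 - 15)/1 = 0
  Node 2: (V_2 - V_3)/4300 + (V_2 - 15)/2.7 + (V_2 - 0)/3000 = 0
  Node 3: (V_3 - V_2)/4300 + (V_3 - V_1)/10 + (V_3 - 15)/3.9 = 0
Collecting terms (coefficients in siemens):
  1.118·V_1 - 0.1·V_3 = 15
  0.3709·V_2 - 0.0002326·V_3 = 5.556
  0.3566·V_3 - 0.1·V_1 - 0.0002326·V_2 = 3.846
Solving these 3 simultaneous equations (Gaussian elimination) gives:
  V_1 = 14.75 V, V_2 = 14.99 V, V_3 = 14.93 V
I_R1 = (V_2 - V_3)/R1 = (14.99 - 14.93)/4300 = 0.00001288 A
P_R1 = I_R1² × R1 = (0.00001288)² × 4300 = 0.0000007138 W

Final answer: 7.138e-07 W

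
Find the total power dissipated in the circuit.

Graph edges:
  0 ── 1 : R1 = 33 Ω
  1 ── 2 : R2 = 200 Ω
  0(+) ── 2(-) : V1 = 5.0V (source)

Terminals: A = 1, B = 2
Nodal analysis, taking node 2 as the 0 V reference.
Source V1 fixes V_0 = 5 V.
KCL at each unknown node (sum of currents leaving = 0; resistances in Ω):
  Node 1: (V_1 - 5)/33 + (V_1 - 0)/200 = 0
Collecting terms: 0.0353 × V_1 = 0.1515  =>  V_1 = 4.292 V
Power in each resistor, P = (ΔV)²/R:
  P_R1 = (5 - 4.292)²/33 = 0.0152 W
  P_R2 = (4.292 - 0)²/200 = 0.0921 W
P_total = P_R1 + P_R2 = 0.1073 W

Final answer: 0.1073 W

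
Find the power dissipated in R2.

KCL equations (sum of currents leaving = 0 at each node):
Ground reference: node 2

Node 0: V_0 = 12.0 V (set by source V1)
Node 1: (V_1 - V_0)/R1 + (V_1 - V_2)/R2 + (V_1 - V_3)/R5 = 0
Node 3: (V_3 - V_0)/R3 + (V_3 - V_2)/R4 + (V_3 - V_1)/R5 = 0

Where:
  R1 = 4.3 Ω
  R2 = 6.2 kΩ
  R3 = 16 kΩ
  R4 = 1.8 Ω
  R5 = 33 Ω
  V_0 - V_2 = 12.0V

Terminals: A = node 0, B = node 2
Nodal analysis, taking node 2 as the 0 V reference.
Source V1 fixes V_0 = 12 V.
KCL at each unknown node (sum of currents leaving = 0; resistances in Ω):
  Node 1: (V_1 - 12)/4.3 + (V_1 - 0)/6200 + (V_1 - V_3)/33 = 0
  Node 3: (V_3 - 12)/16000 + (V_3 - 0)/1.8 + (V_3 - V_1)/33 = 0
Collecting terms (coefficients in siemens):
  0.263·V_1 - 0.0303·V_3 = 2.791
  0.5859·V_3 - 0.0303·V_1 = 0.00075
Determinant D = (0.263)(0.5859) - (-0.0303)(-0.0303) = 0.1532
V_1 = [(2.791)(0.5859) - (-0.0303)(0.00075)]/D = 10.67 V
V_3 = [(0.263)(0.00075) - (2.791)(-0.0303)]/D = 0.5533 V
I_R2 = (V_1 - V_2)/R2 = (10.67 - 0)/6200 = 0.001722 A
P_R2 = I_R2² × R2 = (0.001722)² × 6200 = 0.01838 W

Final answer: 0.01838 W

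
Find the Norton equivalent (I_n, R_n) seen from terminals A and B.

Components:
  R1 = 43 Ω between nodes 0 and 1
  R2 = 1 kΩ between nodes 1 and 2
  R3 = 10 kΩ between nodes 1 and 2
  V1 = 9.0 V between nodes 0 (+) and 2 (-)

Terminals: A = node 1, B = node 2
Find the Thévenin equivalent first; then I_n = V_th/R_th and R_n = R_th.
Step 1 — V_th is the open-circuit voltage V_A - V_B (nothing connected across the terminals).
Nodal analysis, taking node 2 as the 0 V reference.
Source V1 fixes V_0 = 9 V.
KCL at each unknown node (sum of currents leaving = 0; resistances in Ω):
  Node 1: (V_1 - 9)/43 + (V_1 - 0)/1000 + (V_1 - 0)/10000 = 0
Collecting terms: 0.02436 × V_1 = 0.2093  =>  V_1 = 8.594 V
V_th = V_1 - V_2 = 8.594 - 0 = 8.594 V
Step 2 — R_th: zero the source — replace V1 by a short circuit (node 2 merges into node 0) — and find the resistance seen between A (node 1) and B (node 0).
Reduce the network between node 1 (A) and node 0 (B) by series/parallel combination:
  Rp1 = R1 ‖ R2 ‖ R3 (parallel, all between nodes 0 and 1) = 1/(1/43 + 1/1000 + 1/10000) = 41.06 Ω
R_th = 41.06 Ω
I_n = V_th/R_th = 8.594/41.06 = 0.2093 A, and R_n = R_th = 41.06 Ω

Final answer: I_n = 0.2093 A, R_n = 41.06 Ω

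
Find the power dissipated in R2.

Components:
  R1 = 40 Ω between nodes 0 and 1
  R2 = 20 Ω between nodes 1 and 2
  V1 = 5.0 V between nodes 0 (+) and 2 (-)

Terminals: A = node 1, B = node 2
Nodal analysis, taking node 2 as the 0 V reference.
Source V1 fixes V_0 = 5 V.
KCL at each unknown node (sum of currents leaving = 0; resistances in Ω):
  Node 1: (V_1 - 5)/40 + (V_1 - 0)/20 = 0
Collecting terms: 0.075 × V_1 = 0.125  =>  V_1 = 1.667 V
I_R2 = (V_1 - V_2)/R2 = (1.667 - 0)/20 = 0.08333 A
P_R2 = I_R2² × R2 = (0.08333)² × 20 = 0.1389 W

Final answer: 0.1389 W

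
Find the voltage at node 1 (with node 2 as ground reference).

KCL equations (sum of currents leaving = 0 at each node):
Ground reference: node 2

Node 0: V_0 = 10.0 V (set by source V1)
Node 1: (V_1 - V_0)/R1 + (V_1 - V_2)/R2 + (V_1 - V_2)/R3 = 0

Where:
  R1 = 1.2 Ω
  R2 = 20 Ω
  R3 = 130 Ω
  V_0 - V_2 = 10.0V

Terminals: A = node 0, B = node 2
Nodal analysis, taking node 2 as the 0 V reference.
Source V1 fixes V_0 = 10 V.
KCL at each unknown node (sum of currents leaving = 0; resistances in Ω):
  Node 1: (V_1 - 10)/1.2 + (V_1 - 0)/20 + (V_1 - 0)/130 = 0
Collecting terms: 0.891 × V_1 = 8.333  =>  V_1 = 9.353 V
The requested potential is V_1 = 9.353 V.

Final answer: V_1 = 9.353 V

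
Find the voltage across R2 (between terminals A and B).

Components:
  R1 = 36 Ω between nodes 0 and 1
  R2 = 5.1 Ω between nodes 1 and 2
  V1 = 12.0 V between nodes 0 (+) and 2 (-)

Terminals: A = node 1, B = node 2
R1 and R2 are in series across V1 (node 0 → node 1 → node 2), and the output A–B is taken across R2, so this is a voltage divider.
Series current: I = V1/(R1 + R2) = 12/(36 + 5.1) = 12/41.1 = 0.292 A
V_R2 = I × R2 = V1 × R2/(R1 + R2) = 12 × 5.1/41.1 = 1.489 V

Final answer: 1.489 V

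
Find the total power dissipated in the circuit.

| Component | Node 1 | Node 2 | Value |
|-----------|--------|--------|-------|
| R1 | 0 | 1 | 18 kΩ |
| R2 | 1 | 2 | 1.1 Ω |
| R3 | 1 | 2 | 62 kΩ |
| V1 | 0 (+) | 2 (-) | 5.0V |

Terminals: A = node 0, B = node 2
Nodal analysis, taking node 2 as the 0 V reference.
Source V1 fixes V_0 = 5 V.
KCL at each unknown node (sum of currents leaving = 0; resistances in Ω):
  Node 1: (V_1 - 5)/18000 + (V_1 - 0)/1.1 + (V_1 - 0)/62000 = 0
Collecting terms: 0.9092 × V_1 = 0.0002778  =>  V_1 = 0.0003055 V
Power in each resistor, P = (ΔV)²/R:
  P_R1 = (5 - 0.0003055)²/18000 = 0.001389 W
  P_R2 = (0.0003055 - 0)²/1.1 = 0.00000008486 W
  P_R3 = (0.0003055 - 0)²/62000 = 0.000000000001506 W
P_total = P_R1 + P_R2 + P_R3 = 0.001389 W

Final answer: 0.001389 W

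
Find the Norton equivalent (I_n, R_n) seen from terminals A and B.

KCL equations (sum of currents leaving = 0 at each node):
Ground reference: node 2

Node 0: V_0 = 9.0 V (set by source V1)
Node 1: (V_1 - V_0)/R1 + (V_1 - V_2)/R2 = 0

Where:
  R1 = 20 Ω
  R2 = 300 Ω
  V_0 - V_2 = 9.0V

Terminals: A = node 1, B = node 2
Find the Thévenin equivalent first; then I_n = V_th/R_th and R_n = R_th.
Step 1 — V_th is the open-circuit voltage V_A - V_B (nothing connected across the terminals).
Nodal analysis, taking node 2 as the 0 V reference.
Source V1 fixes V_0 = 9 V.
KCL at each unknown node (sum of currents leaving = 0; resistances in Ω):
  Node 1: (V_1 - 9)/20 + (V_1 - 0)/300 = 0
Collecting terms: 0.05333 × V_1 = 0.45  =>  V_1 = 8.438 V
V_th = V_1 - V_2 = 8.438 - 0 = 8.438 V
Step 2 — R_th: zero the source — replace V1 by a short circuit (node 2 merges into node 0) — and find the resistance seen between A (node 1) and B (node 0).
Reduce the network between node 1 (A) and node 0 (B) by series/parallel combination:
  Rp1 = R1 ‖ R2 (parallel, both between nodes 0 and 1) = 1/(1/20 + 1/300) = 18.75 Ω
R_th = 18.75 Ω
I_n = V_th/R_th = 8.438/18.75 = 0.45 A, and R_n = R_th = 18.75 Ω

Final answer: I_n = 0.45 A, R_n = 18.75 Ω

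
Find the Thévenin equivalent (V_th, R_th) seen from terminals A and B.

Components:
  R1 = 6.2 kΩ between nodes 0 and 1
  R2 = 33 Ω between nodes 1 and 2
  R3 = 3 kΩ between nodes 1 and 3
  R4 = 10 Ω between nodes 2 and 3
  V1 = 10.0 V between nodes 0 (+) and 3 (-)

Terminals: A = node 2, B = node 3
Step 1 — V_th is the open-circuit voltage V_A - V_B (nothing connected across the terminals).
Nodal analysis, taking node 3 as the 0 V reference.
Source V1 fixes V_0 = 10 V.
KCL at each unknown node (sum of currents leaving = 0; resistances in Ω):
  Node 1: (V_1 - 10)/6200 + (V_1 - V_2)/33 + (V_1 - 0)/3000 = 0
  Node 2: (V_2 - V_1)/33 + (V_2 - 0)/10 = 0
Collecting terms (coefficients in siemens):
  0.0308·V_1 - 0.0303·V_2 = 0.001613
  0.1303·V_2 - 0.0303·V_1 = 0
Determinant D = (0.0308)(0.1303) - (-0.0303)(-0.0303) = 0.003095
V_1 = [(0.001613)(0.1303) - (-0.0303)(0)]/D = 0.06791 V
V_2 = [(0.0308)(0) - (0.001613)(-0.0303)]/D = 0.01579 V
V_th = V_2 - V_3 = 0.01579 - 0 = 0.01579 V
Step 2 — R_th: zero the source — replace V1 by a short circuit (node 3 merges into node 0) — and find the resistance seen between A (node 2) and B (node 0).
Reduce the network between node 2 (A) and node 0 (B) by series/parallel combination:
  Rp1 = R1 ‖ R3 (parallel, both between nodes 0 and 1) = 1/(1/6200 + 1/3000) = 2022 Ω
  Rs1 = R2 + Rp1 (series, joined only at node 1) = 33 + 2022 = 2055 Ω
  Rp2 = R4 ‖ Rs1 (parallel, both between nodes 0 and 2) = 1/(1/10 + 1/2055) = 9.952 Ω
R_th = 9.952 Ω

Final answer: V_th = 0.01579 V, R_th = 9.952 Ω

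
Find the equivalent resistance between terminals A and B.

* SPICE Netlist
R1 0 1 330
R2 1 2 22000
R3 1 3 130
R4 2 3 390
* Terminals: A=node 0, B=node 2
Reduce the network between node 0 (A) and node 2 (B) by series/parallel combination:
  Rs1 = R3 + R4 (series, joined only at node 3) = 130 + 390 = 520 Ω
  Rp1 = R2 ‖ Rs1 (parallel, both between nodes 1 and 2) = 1/(1/22000 + 1/520) = 508 Ω
  Rs2 = R1 + Rp1 (series, joined only at node 1) = 330 + 508 = 838 Ω
R_eq = 838 Ω

Final answer: 838 Ω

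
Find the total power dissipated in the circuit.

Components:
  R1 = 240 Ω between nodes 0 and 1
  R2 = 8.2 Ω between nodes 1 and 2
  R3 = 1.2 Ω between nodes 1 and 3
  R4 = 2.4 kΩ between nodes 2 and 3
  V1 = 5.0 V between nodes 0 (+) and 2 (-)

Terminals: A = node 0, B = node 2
Nodal analysis, taking node 2 as the 0 V reference.
Source V1 fixes V_0 = 5 V.
KCL at each unknown node (sum of currents leaving = 0; resistances in Ω):
  Node 1: (V_1 - 5)/240 + (V_1 - 0)/8.2 + (V_1 - V_3)/1.2 = 0
  Node 3: (V_3 - V_1)/1.2 + (V_3 - 0)/2400 = 0
Collecting terms (coefficients in siemens):
  0.9595·V_1 - 0.8333·V_3 = 0.02083
  0.8337·V_3 - 0.8333·V_1 = 0
Determinant D = (0.9595)(0.8337) - (-0.8333)(-0.8333) = 0.1055
V_1 = [(0.02083)(0.8337) - (-0.8333)(0)]/D = 0.1646 V
V_3 = [(0.9595)(0) - (0.02083)(-0.8333)]/D = 0.1646 V
Power in each resistor, P = (ΔV)²/R:
  P_R1 = (5 - 0.1646)²/240 = 0.09742 W
  P_R2 = (0.1646 - 0)²/8.2 = 0.003306 W
  P_R3 = (0.1646 - 0.1646)²/1.2 = 0.000000005642 W
  P_R4 = (0 - 0.1646)²/2400 = 0.00001128 W
P_total = P_R1 + P_R2 + P_R3 + P_R4 = 0.1007 W

Final answer: 0.1007 W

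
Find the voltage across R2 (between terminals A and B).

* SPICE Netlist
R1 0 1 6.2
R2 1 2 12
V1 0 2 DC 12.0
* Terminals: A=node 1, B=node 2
R1 and R2 are in series across V1 (node 0 → node 1 → node 2), and the output A–B is taken across R2, so this is a voltage divider.
Series current: I = V1/(R1 + R2) = 12/(6.2 + 12) = 12/18.2 = 0.6593 A
V_R2 = I × R2 = V1 × R2/(R1 + R2) = 12 × 12/18.2 = 7.912 V

Final answer: 7.912 V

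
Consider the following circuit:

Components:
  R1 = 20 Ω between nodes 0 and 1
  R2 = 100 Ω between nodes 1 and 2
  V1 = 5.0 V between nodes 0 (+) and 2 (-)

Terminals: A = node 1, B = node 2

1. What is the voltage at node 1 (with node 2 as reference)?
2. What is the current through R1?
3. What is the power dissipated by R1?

Nodal analysis, taking node 2 as the 0 V reference.
Source V1 fixes V_0 = 5 V.
KCL at each unknown node (sum of currents leaving = 0; resistances in Ω):
  Node 1: (V_1 - 5)/20 + (V_1 - 0)/100 = 0
Collecting terms: 0.06 × V_1 = 0.25  =>  V_1 = 4.167 V
Part 1:
  Read off the nodal solution: V_1 = 4.167 V
Part 2:
  I_R1 = (V_0 - V_1)/R1 = (5 - 4.167)/20 = 0.04167 A
  Magnitude: I_R1 = 0.04167 A
Part 3:
  I_R1 = (V_0 - V_1)/R1 = (5 - 4.167)/20 = 0.04167 A
  P_R1 = I_R1² × R1 = (0.04167)² × 20 = 0.03472 W

Final answers:
1. V_1 = 4.167 V
2. I_R1 = 0.04167 A
3. P_R1 = 0.03472 W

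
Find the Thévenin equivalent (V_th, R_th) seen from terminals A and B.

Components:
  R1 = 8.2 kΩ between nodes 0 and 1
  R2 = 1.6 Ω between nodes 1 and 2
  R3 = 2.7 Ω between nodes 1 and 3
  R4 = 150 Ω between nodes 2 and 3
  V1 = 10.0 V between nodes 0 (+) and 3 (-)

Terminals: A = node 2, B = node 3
Step 1 — V_th is the open-circuit voltage V_A - V_B (nothing connected across the terminals).
Nodal analysis, taking node 3 as the 0 V reference.
Source V1 fixes V_0 = 10 V.
KCL at each unknown node (sum of currents leaving = 0; resistances in Ω):
  Node 1: (V_1 - 10)/8200 + (V_1 - V_2)/1.6 + (V_1 - 0)/2.7 = 0
  Node 2: (V_2 - V_1)/1.6 + (V_2 - 0)/150 = 0
Collecting terms (coefficients in siemens):
  0.9955·V_1 - 0.625·V_2 = 0.00122
  0.6317·V_2 - 0.625·V_1 = 0
Determinant D = (0.9955)(0.6317) - (-0.625)(-0.625) = 0.2382
V_1 = [(0.00122)(0.6317) - (-0.625)(0)]/D = 0.003234 V
V_2 = [(0.9955)(0) - (0.00122)(-0.625)]/D = 0.0032 V
V_th = V_2 - V_3 = 0.0032 - 0 = 0.0032 V
Step 2 — R_th: zero the source — replace V1 by a short circuit (node 3 merges into node 0) — and find the resistance seen between A (node 2) and B (node 0).
Reduce the network between node 2 (A) and node 0 (B) by series/parallel combination:
  Rp1 = R1 ‖ R3 (parallel, both between nodes 0 and 1) = 1/(1/8200 + 1/2.7) = 2.699 Ω
  Rs1 = R2 + Rp1 (series, joined only at node 1) = 1.6 + 2.699 = 4.299 Ω
  Rp2 = R4 ‖ Rs1 (parallel, both between nodes 0 and 2) = 1/(1/150 + 1/4.299) = 4.179 Ω
R_th = 4.179 Ω

Final answer: V_th = 0.0032 V, R_th = 4.179 Ω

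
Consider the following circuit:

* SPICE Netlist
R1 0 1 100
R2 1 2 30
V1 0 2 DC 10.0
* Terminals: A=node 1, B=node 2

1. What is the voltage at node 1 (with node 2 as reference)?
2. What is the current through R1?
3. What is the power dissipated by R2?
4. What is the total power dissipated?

Nodal analysis, taking node 2 as the 0 V reference.
Source V1 fixes V_0 = 10 V.
KCL at each unknown node (sum of currents leaving = 0; resistances in Ω):
  Node 1: (V_1 - 10)/100 + (V_1 - 0)/30 = 0
Collecting terms: 0.04333 × V_1 = 0.1  =>  V_1 = 2.308 V
Part 1:
  Read off the nodal solution: V_1 = 2.308 V
Part 2:
  I_R1 = (V_0 - V_1)/R1 = (10 - 2.308)/100 = 0.07692 A
  Magnitude: I_R1 = 0.07692 A
Part 3:
  I_R2 = (V_1 - V_2)/R2 = (2.308 - 0)/30 = 0.07692 A
  P_R2 = I_R2² × R2 = (0.07692)² × 30 = 0.1775 W
Part 4:
  Power in each resistor, P = (ΔV)²/R:
    P_R1 = (10 - 2.308)²/100 = 0.5917 W
    P_R2 = (2.308 - 0)²/30 = 0.1775 W
  P_total = P_R1 + P_R2 = 0.7692 W

Final answers:
1. V_1 = 2.308 V
2. I_R1 = 0.07692 A
3. P_R2 = 0.1775 W
4. P_total = 0.7692 W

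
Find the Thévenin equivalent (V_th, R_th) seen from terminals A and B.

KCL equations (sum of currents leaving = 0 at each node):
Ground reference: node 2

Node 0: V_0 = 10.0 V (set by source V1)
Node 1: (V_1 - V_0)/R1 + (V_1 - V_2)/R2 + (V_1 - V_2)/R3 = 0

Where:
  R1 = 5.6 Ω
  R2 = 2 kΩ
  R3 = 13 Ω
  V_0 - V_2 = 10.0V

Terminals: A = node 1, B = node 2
Step 1 — V_th is the open-circuit voltage V_A - V_B (nothing connected across the terminals).
Nodal analysis, taking node 2 as the 0 V reference.
Source V1 fixes V_0 = 10 V.
KCL at each unknown node (sum of currents leaving = 0; resistances in Ω):
  Node 1: (V_1 - 10)/5.6 + (V_1 - 0)/2000 + (V_1 - 0)/13 = 0
Collecting terms: 0.256 × V_1 = 1.786  =>  V_1 = 6.976 V
V_th = V_1 - V_2 = 6.976 - 0 = 6.976 V
Step 2 — R_th: zero the source — replace V1 by a short circuit (node 2 merges into node 0) — and find the resistance seen between A (node 1) and B (node 0).
Reduce the network between node 1 (A) and node 0 (B) by series/parallel combination:
  Rp1 = R1 ‖ R2 ‖ R3 (parallel, all between nodes 0 and 1) = 1/(1/5.6 + 1/2000 + 1/13) = 3.906 Ω
R_th = 3.906 Ω

Final answer: V_th = 6.976 V, R_th = 3.906 Ω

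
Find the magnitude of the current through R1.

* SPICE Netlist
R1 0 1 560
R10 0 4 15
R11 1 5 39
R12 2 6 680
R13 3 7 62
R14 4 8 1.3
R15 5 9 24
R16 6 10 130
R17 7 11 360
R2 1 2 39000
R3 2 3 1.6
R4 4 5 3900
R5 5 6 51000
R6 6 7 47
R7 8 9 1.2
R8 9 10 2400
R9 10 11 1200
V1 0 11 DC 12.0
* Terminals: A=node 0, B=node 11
Nodal analysis, taking node 11 as the 0 V reference.
Source V1 fixes V_0 = 12 V.
KCL at each unknown node (sum of currents leaving = 0; resistances in Ω):
  Node 1: (V_1 - 12)/560 + (V_1 - V_2)/39000 + (V_1 - V_5)/39 = 0
  Node 2: (V_2 - V_1)/39000 + (V_2 - V_3)/1.6 + (V_2 - V_6)/680 = 0
  Node 3: (V_3 - V_2)/1.6 + (V_3 - V_7)/62 = 0
  Node 4: (V_4 - V_5)/3900 + (V_4 - 12)/15 + (V_4 - V_8)/1.3 = 0
  Node 5: (V_5 - V_4)/3900 + (V_5 - V_6)/51000 + (V_5 - V_1)/39 + (V_5 - V_9)/24 = 0
  Node 6: (V_6 - V_5)/51000 + (V_6 - V_7)/47 + (V_6 - V_2)/680 + (V_6 - V_10)/130 = 0
  Node 7: (V_7 - V_6)/47 + (V_7 - V_3)/62 + (V_7 - 0)/360 = 0
  Node 8: (V_8 - V_9)/1.2 + (V_8 - V_4)/1.3 = 0
  Node 9: (V_9 - V_8)/1.2 + (V_9 - V_10)/2400 + (V_9 - V_5)/24 = 0
  Node 10: (V_10 - V_9)/2400 + (V_10 - 0)/1200 + (V_10 - V_6)/130 = 0
Collecting terms (coefficients in siemens):
  0.02745·V_1 - 0.00002564·V_2 - 0.02564·V_5 = 0.02143
  0.6265·V_2 - 0.00002564·V_1 - 0.625·V_3 - 0.001471·V_6 = 0
  0.6411·V_3 - 0.625·V_2 - 0.01613·V_7 = 0
  0.8362·V_4 - 0.0002564·V_5 - 0.7692·V_8 = 0.8
  0.06758·V_5 - 0.02564·V_1 - 0.0002564·V_4 - 0.00001961·V_6 - 0.04167·V_9 = 0
  0.03046·V_6 - 0.001471·V_2 - 0.00001961·V_5 - 0.02128·V_7 - 0.007692·V_10 = 0
  0.04018·V_7 - 0.01613·V_3 - 0.02128·V_6 = 0
  1.603·V_8 - 0.7692·V_4 - 0.8333·V_9 = 0
  0.8754·V_9 - 0.04167·V_5 - 0.8333·V_8 - 0.0004167·V_10 = 0
  0.008942·V_10 - 0.007692·V_6 - 0.0004167·V_9 = 0
Solving these 10 simultaneous equations (Gaussian elimination) gives:
  V_1 = 11.91 V, V_2 = 1.223 V, V_3 = 1.223 V, V_4 = 11.93 V
  V_5 = 11.91 V, V_6 = 1.332 V, V_7 = 1.196 V, V_8 = 11.93 V
  V_9 = 11.92 V, V_10 = 1.701 V
I_R1 = (V_0 - V_1)/R1 = (12 - 11.91)/560 = 0.000164 A
|I_R1| = 0.000164 A

Final answer: |I_R1| = 0.000164 A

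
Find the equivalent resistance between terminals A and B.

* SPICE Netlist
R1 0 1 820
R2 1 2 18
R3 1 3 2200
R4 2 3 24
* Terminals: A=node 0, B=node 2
Reduce the network between node 0 (A) and node 2 (B) by series/parallel combination:
  Rs1 = R3 + R4 (series, joined only at node 3) = 2200 + 24 = 2224 Ω
  Rp1 = R2 ‖ Rs1 (parallel, both between nodes 1 and 2) = 1/(1/18 + 1/2224) = 17.86 Ω
  Rs2 = R1 + Rp1 (series, joined only at node 1) = 820 + 17.86 = 837.9 Ω
R_eq = 837.9 Ω

Final answer: 837.9 Ω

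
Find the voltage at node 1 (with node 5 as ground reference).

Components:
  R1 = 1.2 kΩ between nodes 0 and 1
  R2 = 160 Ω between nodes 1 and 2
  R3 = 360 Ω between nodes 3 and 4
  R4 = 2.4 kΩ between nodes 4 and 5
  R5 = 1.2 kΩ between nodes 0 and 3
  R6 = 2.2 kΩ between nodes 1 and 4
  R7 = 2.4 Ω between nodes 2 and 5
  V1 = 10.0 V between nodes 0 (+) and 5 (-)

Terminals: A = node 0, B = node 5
Nodal analysis, taking node 5 as the 0 V reference.
Source V1 fixes V_0 = 10 V.
KCL at each unknown node (sum of currents leaving = 0; resistances in Ω):
  Node 1: (V_1 - 10)/1200 + (V_1 - V_2)/160 + (V_1 - V_4)/2200 = 0
  Node 2: (V_2 - V_1)/160 + (V_2 - 0)/2.4 = 0
  Node 3: (V_3 - V_4)/360 + (V_3 - 10)/1200 = 0
  Node 4: (V_4 - V_3)/360 + (V_4 - 0)/2400 + (V_4 - V_1)/2200 = 0
Collecting terms (coefficients in siemens):
  0.007538·V_1 - 0.00625·V_2 - 0.0004545·V_4 = 0.008333
  0.4229·V_2 - 0.00625·V_1 = 0
  0.003611·V_3 - 0.002778·V_4 = 0.008333
  0.003649·V_4 - 0.0004545·V_1 - 0.002778·V_3 = 0
Solving these 4 simultaneous equations (Gaussian elimination) gives:
  V_1 = 1.404 V, V_2 = 0.02075 V, V_3 = 5.893 V, V_4 = 4.661 V
The requested potential is V_1 = 1.404 V.

Final answer: V_1 = 1.404 V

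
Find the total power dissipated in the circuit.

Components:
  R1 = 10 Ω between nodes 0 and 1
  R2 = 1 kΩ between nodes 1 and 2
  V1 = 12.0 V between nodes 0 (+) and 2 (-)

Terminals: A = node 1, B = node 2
Nodal analysis, taking node 2 as the 0 V reference.
Source V1 fixes V_0 = 12 V.
KCL at each unknown node (sum of currents leaving = 0; resistances in Ω):
  Node 1: (V_1 - 12)/10 + (V_1 - 0)/1000 = 0
Collecting terms: 0.101 × V_1 = 1.2  =>  V_1 = 11.88 V
Power in each resistor, P = (ΔV)²/R:
  P_R1 = (12 - 11.88)²/10 = 0.001412 W
  P_R2 = (11.88 - 0)²/1000 = 0.1412 W
P_total = P_R1 + P_R2 = 0.1426 W

Final answer: 0.1426 W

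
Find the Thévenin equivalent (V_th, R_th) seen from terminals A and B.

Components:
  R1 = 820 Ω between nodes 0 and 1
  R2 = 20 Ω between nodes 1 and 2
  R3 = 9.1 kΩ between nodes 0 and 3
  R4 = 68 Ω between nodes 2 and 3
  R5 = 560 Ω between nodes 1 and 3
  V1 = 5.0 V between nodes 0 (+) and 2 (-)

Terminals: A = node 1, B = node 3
Step 1 — V_th is the open-circuit voltage V_A - V_B (nothing connected across the terminals).
Nodal analysis, taking node 2 as the 0 V reference.
Source V1 fixes V_0 = 5 V.
KCL at each unknown node (sum of currents leaving = 0; resistances in Ω):
  Node 1: (V_1 - 5)/820 + (V_1 - 0)/20 + (V_1 - V_3)/560 = 0
  Node 3: (V_3 - 5)/9100 + (V_3 - 0)/68 + (V_3 - V_1)/560 = 0
Collecting terms (coefficients in siemens):
  0.05301·V_1 - 0.001786·V_3 = 0.006098
  0.0166·V_3 - 0.001786·V_1 = 0.0005495
Determinant D = (0.05301)(0.0166) - (-0.001786)(-0.001786) = 0.0008768
V_1 = [(0.006098)(0.0166) - (-0.001786)(0.0005495)]/D = 0.1166 V
V_3 = [(0.05301)(0.0005495) - (0.006098)(-0.001786)]/D = 0.04564 V
V_th = V_1 - V_3 = 0.1166 - 0.04564 = 0.07094 V
Step 2 — R_th: zero the source — replace V1 by a short circuit (node 2 merges into node 0) — and find the resistance seen between A (node 1) and B (node 3).
Reduce the network between node 1 (A) and node 3 (B) by series/parallel combination:
  Rp1 = R1 ‖ R2 (parallel, both between nodes 0 and 1) = 1/(1/820 + 1/20) = 19.52 Ω
  Rp2 = R3 ‖ R4 (parallel, both between nodes 0 and 3) = 1/(1/9100 + 1/68) = 67.5 Ω
  Rs1 = Rp1 + Rp2 (series, joined only at node 0) = 19.52 + 67.5 = 87.02 Ω
  Rp3 = R5 ‖ Rs1 (parallel, both between nodes 1 and 3) = 1/(1/560 + 1/87.02) = 75.32 Ω
R_th = 75.32 Ω

Final answer: V_th = 0.07094 V, R_th = 75.32 Ω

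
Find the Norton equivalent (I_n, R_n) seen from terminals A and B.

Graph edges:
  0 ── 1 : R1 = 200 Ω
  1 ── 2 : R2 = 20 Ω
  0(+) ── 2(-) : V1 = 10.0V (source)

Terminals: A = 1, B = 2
Find the Thévenin equivalent first; then I_n = V_th/R_th and R_n = R_th.
Step 1 — V_th is the open-circuit voltage V_A - V_B (nothing connected across the terminals).
Nodal analysis, taking node 2 as the 0 V reference.
Source V1 fixes V_0 = 10 V.
KCL at each unknown node (sum of currents leaving = 0; resistances in Ω):
  Node 1: (V_1 - 10)/200 + (V_1 - 0)/20 = 0
Collecting terms: 0.055 × V_1 = 0.05  =>  V_1 = 0.9091 V
V_th = V_1 - V_2 = 0.9091 - 0 = 0.9091 V
Step 2 — R_th: zero the source — replace V1 by a short circuit (node 2 merges into node 0) — and find the resistance seen between A (node 1) and B (node 0).
Reduce the network between node 1 (A) and node 0 (B) by series/parallel combination:
  Rp1 = R1 ‖ R2 (parallel, both between nodes 0 and 1) = 1/(1/200 + 1/20) = 18.18 Ω
R_th = 18.18 Ω
I_n = V_th/R_th = 0.9091/18.18 = 0.05 A, and R_n = R_th = 18.18 Ω

Final answer: I_n = 0.05 A, R_n = 18.18 Ω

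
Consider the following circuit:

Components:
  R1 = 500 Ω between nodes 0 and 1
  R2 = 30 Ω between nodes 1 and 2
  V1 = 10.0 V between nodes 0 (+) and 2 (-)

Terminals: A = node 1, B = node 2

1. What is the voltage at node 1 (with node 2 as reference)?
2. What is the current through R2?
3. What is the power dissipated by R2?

Nodal analysis, taking node 2 as the 0 V reference.
Source V1 fixes V_0 = 10 V.
KCL at each unknown node (sum of currents leaving = 0; resistances in Ω):
  Node 1: (V_1 - 10)/500 + (V_1 - 0)/30 = 0
Collecting terms: 0.03533 × V_1 = 0.02  =>  V_1 = 0.566 V
Part 1:
  Read off the nodal solution: V_1 = 0.566 V
Part 2:
  I_R2 = (V_1 - V_2)/R2 = (0.566 - 0)/30 = 0.01887 A
  Magnitude: I_R2 = 0.01887 A
Part 3:
  I_R2 = (V_1 - V_2)/R2 = (0.566 - 0)/30 = 0.01887 A
  P_R2 = I_R2² × R2 = (0.01887)² × 30 = 0.01068 W

Final answers:
1. V_1 = 0.566 V
2. I_R2 = 0.01887 A
3. P_R2 = 0.01068 W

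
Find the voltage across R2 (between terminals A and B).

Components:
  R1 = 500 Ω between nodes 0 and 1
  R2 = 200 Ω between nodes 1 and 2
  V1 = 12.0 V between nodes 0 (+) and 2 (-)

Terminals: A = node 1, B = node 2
R1 and R2 are in series across V1 (node 0 → node 1 → node 2), and the output A–B is taken across R2, so this is a voltage divider.
Series current: I = V1/(R1 + R2) = 12/(500 + 200) = 12/700 = 0.01714 A
V_R2 = I × R2 = V1 × R2/(R1 + R2) = 12 × 200/700 = 3.429 V

Final answer: 3.429 V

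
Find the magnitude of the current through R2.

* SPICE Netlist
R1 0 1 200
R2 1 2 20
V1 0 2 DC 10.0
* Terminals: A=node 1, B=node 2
Nodal analysis, taking node 2 as the 0 V reference.
Source V1 fixes V_0 = 10 V.
KCL at each unknown node (sum of currents leaving = 0; resistances in Ω):
  Node 1: (V_1 - 10)/200 + (V_1 - 0)/20 = 0
Collecting terms: 0.055 × V_1 = 0.05  =>  V_1 = 0.9091 V
I_R2 = (V_1 - V_2)/R2 = (0.9091 - 0)/20 = 0.04545 A
|I_R2| = 0.04545 A

Final answer: |I_R2| = 0.04545 A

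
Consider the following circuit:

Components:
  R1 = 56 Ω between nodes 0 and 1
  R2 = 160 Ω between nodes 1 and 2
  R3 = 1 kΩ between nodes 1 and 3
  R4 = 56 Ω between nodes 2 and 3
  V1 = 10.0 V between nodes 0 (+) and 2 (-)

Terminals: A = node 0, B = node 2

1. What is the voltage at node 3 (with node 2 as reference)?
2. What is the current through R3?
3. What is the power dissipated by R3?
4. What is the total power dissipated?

Nodal analysis, taking node 2 as the 0 V reference.
Source V1 fixes V_0 = 10 V.
KCL at each unknown node (sum of currents leaving = 0; resistances in Ω):
  Node 1: (V_1 - 10)/56 + (V_1 - 0)/160 + (V_1 - V_3)/1000 = 0
  Node 3: (V_3 - V_1)/1000 + (V_3 - 0)/56 = 0
Collecting terms (coefficients in siemens):
  0.02511·V_1 - 0.001·V_3 = 0.1786
  0.01886·V_3 - 0.001·V_1 = 0
Determinant D = (0.02511)(0.01886) - (-0.001)(-0.001) = 0.0004724
V_1 = [(0.1786)(0.01886) - (-0.001)(0)]/D = 7.127 V
V_3 = [(0.02511)(0) - (0.1786)(-0.001)]/D = 0.378 V
Part 1:
  Read off the nodal solution: V_3 = 0.378 V
Part 2:
  I_R3 = (V_1 - V_3)/R3 = (7.127 - 0.378)/1000 = 0.006749 A
  Magnitude: I_R3 = 0.006749 A
Part 3:
  I_R3 = (V_1 - V_3)/R3 = (7.127 - 0.378)/1000 = 0.006749 A
  P_R3 = I_R3² × R3 = (0.006749)² × 1000 = 0.04556 W
Part 4:
  Power in each resistor, P = (ΔV)²/R:
    P_R1 = (10 - 7.127)²/56 = 0.1474 W
    P_R2 = (7.127 - 0)²/160 = 0.3175 W
    P_R3 = (7.127 - 0.378)²/1000 = 0.04556 W
    P_R4 = (0 - 0.378)²/56 = 0.002551 W
  P_total = P_R1 + P_R2 + P_R3 + P_R4 = 0.513 W

Final answers:
1. V_3 = 0.378 V
2. I_R3 = 0.006749 A
3. P_R3 = 0.04556 W
4. P_total = 0.513 W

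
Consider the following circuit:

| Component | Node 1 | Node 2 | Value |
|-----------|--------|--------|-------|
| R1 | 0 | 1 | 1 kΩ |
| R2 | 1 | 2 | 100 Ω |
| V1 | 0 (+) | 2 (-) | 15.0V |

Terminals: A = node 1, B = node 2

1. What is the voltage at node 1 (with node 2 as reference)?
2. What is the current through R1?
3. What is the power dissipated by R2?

Nodal analysis, taking node 2 as the 0 V reference.
Source V1 fixes V_0 = 15 V.
KCL at each unknown node (sum of currents leaving = 0; resistances in Ω):
  Node 1: (V_1 - 15)/1000 + (V_1 - 0)/100 = 0
Collecting terms: 0.011 × V_1 = 0.015  =>  V_1 = 1.364 V
Part 1:
  Read off the nodal solution: V_1 = 1.364 V
Part 2:
  I_R1 = (V_0 - V_1)/R1 = (15 - 1.364)/1000 = 0.01364 A
  Magnitude: I_R1 = 0.01364 A
Part 3:
  I_R2 = (V_1 - V_2)/R2 = (1.364 - 0)/100 = 0.01364 A
  P_R2 = I_R2² × R2 = (0.01364)² × 100 = 0.0186 W

Final answers:
1. V_1 = 1.364 V
2. I_R1 = 0.01364 A
3. P_R2 = 0.0186 W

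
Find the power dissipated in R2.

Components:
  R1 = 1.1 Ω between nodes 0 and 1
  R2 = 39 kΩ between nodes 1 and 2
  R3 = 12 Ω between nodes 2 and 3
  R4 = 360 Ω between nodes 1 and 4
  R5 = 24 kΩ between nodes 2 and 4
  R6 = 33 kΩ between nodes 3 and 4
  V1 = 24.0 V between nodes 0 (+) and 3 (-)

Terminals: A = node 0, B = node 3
Nodal analysis, taking node 3 as the 0 V reference.
Source V1 fixes V_0 = 24 V.
KCL at each unknown node (sum of currents leaving = 0; resistances in Ω):
  Node 1: (V_1 - 24)/1.1 + (V_1 - V_2)/39000 + (V_1 - V_4)/360 = 0
  Node 2: (V_2 - V_1)/39000 + (V_2 - 0)/12 + (V_2 - V_4)/24000 = 0
  Node 4: (V_4 - V_1)/360 + (V_4 - V_2)/24000 + (V_4 - 0)/33000 = 0
Collecting terms (coefficients in siemens):
  0.9119·V_1 - 0.00002564·V_2 - 0.002778·V_4 = 21.82
  0.0834·V_2 - 0.00002564·V_1 - 0.00004167·V_4 = 0
  0.00285·V_4 - 0.002778·V_1 - 0.00004167·V_2 = 0
Solving these 3 simultaneous equations (Gaussian elimination) gives:
  V_1 = 24 V, V_2 = 0.01906 V, V_4 = 23.39 V
I_R2 = (V_1 - V_2)/R2 = (24 - 0.01906)/39000 = 0.0006148 A
P_R2 = I_R2² × R2 = (0.0006148)² × 39000 = 0.01474 W

Final answer: 0.01474 W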